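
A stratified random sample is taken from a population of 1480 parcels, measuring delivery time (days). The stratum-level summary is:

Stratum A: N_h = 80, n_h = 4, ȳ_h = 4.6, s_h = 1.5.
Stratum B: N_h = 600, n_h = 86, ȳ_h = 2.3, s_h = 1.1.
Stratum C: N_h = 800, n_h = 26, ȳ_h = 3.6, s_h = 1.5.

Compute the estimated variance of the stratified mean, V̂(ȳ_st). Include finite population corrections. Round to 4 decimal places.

V̂(ȳ_st) = Σ W_h² (1 − n_h/N_h) s_h²/n_h, with W_h = N_h/N and N = 1480:
  stratum A: (80/1480)²·(1 − 4/80)·1.5²/4 = 0.00156136
  stratum B: (600/1480)²·(1 − 86/600)·1.1²/86 = 0.00198097
  stratum C: (800/1480)²·(1 − 26/800)·1.5²/26 = 0.0244634
V̂(ȳ_st) = 0.0280057

V̂(ȳ_st) ≈ 0.0280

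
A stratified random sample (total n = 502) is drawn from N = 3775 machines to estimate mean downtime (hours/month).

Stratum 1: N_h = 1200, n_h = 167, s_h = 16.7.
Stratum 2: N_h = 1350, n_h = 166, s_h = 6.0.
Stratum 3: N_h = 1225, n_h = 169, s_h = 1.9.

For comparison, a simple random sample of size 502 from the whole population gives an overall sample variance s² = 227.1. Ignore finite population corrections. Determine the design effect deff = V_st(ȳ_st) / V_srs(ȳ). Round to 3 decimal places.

deff ≈ 0.439

V̂(ȳ_st) = Σ W_h² s_h²/n_h, with W_h = N_h/N and N = 3775:
  stratum 1: (1200/3775)²·16.7²/167 = 0.16875
  stratum 2: (1350/3775)²·6.0²/166 = 0.027735
  stratum 3: (1225/3775)²·1.9²/169 = 0.00224936
V_st = 0.198735
V_srs = s²/n = 227.1/502 = 0.45239
deff = V_st / V_srs = 0.198735/0.45239 = 0.4393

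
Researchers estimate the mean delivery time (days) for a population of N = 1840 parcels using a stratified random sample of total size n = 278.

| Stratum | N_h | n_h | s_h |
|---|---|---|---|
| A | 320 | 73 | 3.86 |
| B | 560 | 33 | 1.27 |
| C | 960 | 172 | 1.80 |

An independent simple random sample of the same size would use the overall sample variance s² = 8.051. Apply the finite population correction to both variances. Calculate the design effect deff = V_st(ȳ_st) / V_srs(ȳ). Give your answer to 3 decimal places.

V̂(ȳ_st) = Σ W_h² (1 − n_h/N_h) s_h²/n_h, with W_h = N_h/N and N = 1840:
  stratum A: (320/1840)²·(1 − 73/320)·3.86²/73 = 0.004765
  stratum B: (560/1840)²·(1 − 33/560)·1.27²/33 = 0.00426046
  stratum C: (960/1840)²·(1 − 172/960)·1.80²/172 = 0.00420899
V_st = 0.0132345
V_srs = (1 − 278/1840)·8.051/278 = 0.0245849
deff = V_st / V_srs = 0.0132345/0.0245849 = 0.5383

deff ≈ 0.538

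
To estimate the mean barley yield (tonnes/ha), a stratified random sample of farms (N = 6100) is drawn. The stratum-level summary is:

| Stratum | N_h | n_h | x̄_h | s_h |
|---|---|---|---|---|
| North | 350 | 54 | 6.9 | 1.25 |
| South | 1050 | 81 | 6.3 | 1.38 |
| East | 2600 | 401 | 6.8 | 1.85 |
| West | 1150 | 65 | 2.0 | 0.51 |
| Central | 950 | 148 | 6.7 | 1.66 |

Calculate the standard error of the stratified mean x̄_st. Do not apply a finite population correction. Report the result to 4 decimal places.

SE(x̄_st) ≈ 0.0542

V̂(x̄_st) = Σ W_h² s_h²/n_h, with W_h = N_h/N and N = 6100:
  stratum North: (350/6100)²·1.25²/54 = 9.52583e-05
  stratum South: (1050/6100)²·1.38²/81 = 0.000696614
  stratum East: (2600/6100)²·1.85²/401 = 0.00155055
  stratum West: (1150/6100)²·0.51²/65 = 0.000142221
  stratum Central: (950/6100)²·1.66²/148 = 0.000451588
V̂(x̄_st) = 0.00293623
SE(x̄_st) = √0.00293623 = 0.054187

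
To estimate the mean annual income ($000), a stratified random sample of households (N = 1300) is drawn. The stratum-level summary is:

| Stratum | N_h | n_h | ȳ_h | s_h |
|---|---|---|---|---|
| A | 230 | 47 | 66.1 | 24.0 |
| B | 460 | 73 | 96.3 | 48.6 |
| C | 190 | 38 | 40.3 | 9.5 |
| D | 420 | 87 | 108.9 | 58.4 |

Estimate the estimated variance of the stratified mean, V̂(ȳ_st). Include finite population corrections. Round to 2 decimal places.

V̂(ȳ_st) ≈ 7.00

V̂(ȳ_st) = Σ W_h² (1 − n_h/N_h) s_h²/n_h, with W_h = N_h/N and N = 1300:
  stratum A: (230/1300)²·(1 − 47/230)·24.0²/47 = 0.305223
  stratum B: (460/1300)²·(1 − 73/460)·48.6²/73 = 3.40825
  stratum C: (190/1300)²·(1 − 38/190)·9.5²/38 = 0.0405858
  stratum D: (420/1300)²·(1 − 87/420)·58.4²/87 = 3.24424
V̂(ȳ_st) = 6.9983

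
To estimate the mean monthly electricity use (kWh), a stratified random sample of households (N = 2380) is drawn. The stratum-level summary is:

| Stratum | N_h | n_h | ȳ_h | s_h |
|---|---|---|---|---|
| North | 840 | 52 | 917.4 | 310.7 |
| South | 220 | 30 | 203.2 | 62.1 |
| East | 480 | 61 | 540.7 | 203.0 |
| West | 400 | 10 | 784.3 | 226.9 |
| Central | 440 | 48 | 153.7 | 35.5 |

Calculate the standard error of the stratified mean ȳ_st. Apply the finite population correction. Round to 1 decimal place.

SE(ȳ_st) ≈ 19.6

V̂(ȳ_st) = Σ W_h² (1 − n_h/N_h) s_h²/n_h, with W_h = N_h/N and N = 2380:
  stratum North: (840/2380)²·(1 − 52/840)·310.7²/52 = 216.936
  stratum South: (220/2380)²·(1 − 30/220)·62.1²/30 = 0.948603
  stratum East: (480/2380)²·(1 − 61/480)·203.0²/61 = 23.9863
  stratum West: (400/2380)²·(1 − 10/400)·226.9²/10 = 141.788
  stratum Central: (440/2380)²·(1 − 48/440)·35.5²/48 = 0.799467
V̂(ȳ_st) = 384.458
SE(ȳ_st) = √384.458 = 19.6076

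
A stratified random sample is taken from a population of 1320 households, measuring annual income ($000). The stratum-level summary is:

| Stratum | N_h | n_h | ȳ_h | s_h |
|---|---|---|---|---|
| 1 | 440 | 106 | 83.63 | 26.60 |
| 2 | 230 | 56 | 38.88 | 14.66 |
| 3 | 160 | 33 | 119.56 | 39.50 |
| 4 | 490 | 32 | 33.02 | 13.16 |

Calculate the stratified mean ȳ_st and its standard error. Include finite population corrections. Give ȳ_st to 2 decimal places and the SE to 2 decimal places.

ȳ_st = Σ W_h ȳ_h = (440·83.63 + 230·38.88 + 160·119.56 + 490·33.02)/1320 = 61.40076
V̂(ȳ_st) = Σ W_h² (1 − n_h/N_h) s_h²/n_h, with W_h = N_h/N and N = 1320:
  stratum 1: (440/1320)²·(1 − 106/440)·26.60²/106 = 0.563
  stratum 2: (230/1320)²·(1 − 56/230)·14.66²/56 = 0.0881473
  stratum 3: (160/1320)²·(1 − 33/160)·39.50²/33 = 0.551386
  stratum 4: (490/1320)²·(1 − 32/490)·13.16²/32 = 0.697069
V̂(ȳ_st) = 1.8996
SE(ȳ_st) = √1.8996 = 1.37826

ȳ_st ≈ 61.40, SE ≈ 1.38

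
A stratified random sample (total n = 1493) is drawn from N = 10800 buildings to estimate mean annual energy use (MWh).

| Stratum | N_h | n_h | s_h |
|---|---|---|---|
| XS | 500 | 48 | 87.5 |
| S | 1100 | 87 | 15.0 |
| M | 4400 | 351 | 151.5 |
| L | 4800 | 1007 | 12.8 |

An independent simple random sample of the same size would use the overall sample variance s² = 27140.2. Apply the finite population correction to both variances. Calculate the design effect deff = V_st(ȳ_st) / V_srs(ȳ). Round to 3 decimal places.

deff ≈ 0.661

V̂(ȳ_st) = Σ W_h² (1 − n_h/N_h) s_h²/n_h, with W_h = N_h/N and N = 10800:
  stratum XS: (500/10800)²·(1 − 48/500)·87.5²/48 = 0.309055
  stratum S: (1100/10800)²·(1 − 87/1100)·15.0²/87 = 0.0247069
  stratum M: (4400/10800)²·(1 − 351/4400)·151.5²/351 = 9.98783
  stratum L: (4800/10800)²·(1 − 1007/4800)·12.8²/1007 = 0.0253961
V_st = 10.347
V_srs = (1 − 1493/10800)·27140.2/1493 = 15.6653
deff = V_st / V_srs = 10.347/15.6653 = 0.6605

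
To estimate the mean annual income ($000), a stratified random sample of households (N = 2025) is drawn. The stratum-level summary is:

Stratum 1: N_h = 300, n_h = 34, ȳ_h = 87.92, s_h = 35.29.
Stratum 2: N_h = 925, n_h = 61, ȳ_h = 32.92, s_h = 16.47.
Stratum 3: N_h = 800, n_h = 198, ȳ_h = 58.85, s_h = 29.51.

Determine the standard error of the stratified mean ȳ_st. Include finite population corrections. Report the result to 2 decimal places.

V̂(ȳ_st) = Σ W_h² (1 − n_h/N_h) s_h²/n_h, with W_h = N_h/N and N = 2025:
  stratum 1: (300/2025)²·(1 − 34/300)·35.29²/34 = 0.712816
  stratum 2: (925/2025)²·(1 − 61/925)·16.47²/61 = 0.866688
  stratum 3: (800/2025)²·(1 − 198/800)·29.51²/198 = 0.516547
V̂(ȳ_st) = 2.09605
SE(ȳ_st) = √2.09605 = 1.44777

SE(ȳ_st) ≈ 1.45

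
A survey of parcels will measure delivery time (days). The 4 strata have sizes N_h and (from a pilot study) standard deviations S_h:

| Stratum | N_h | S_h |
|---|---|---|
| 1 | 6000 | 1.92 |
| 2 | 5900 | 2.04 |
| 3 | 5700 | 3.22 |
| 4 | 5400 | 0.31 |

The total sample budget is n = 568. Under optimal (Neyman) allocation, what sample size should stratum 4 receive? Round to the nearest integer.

Neyman allocation: n_h = n · N_h S_h / Σ N_i S_i, with n = 568.
  stratum 1: N_h·S_h = 6000·1.92 = 11520.00
  stratum 2: N_h·S_h = 5900·2.04 = 12036.00
  stratum 3: N_h·S_h = 5700·3.22 = 18354.00
  stratum 4: N_h·S_h = 5400·0.31 = 1674.00
Σ N_h S_h = 43584.00
n for stratum 4 = 568·1674.00/43584.00 = 21.816 → 22

22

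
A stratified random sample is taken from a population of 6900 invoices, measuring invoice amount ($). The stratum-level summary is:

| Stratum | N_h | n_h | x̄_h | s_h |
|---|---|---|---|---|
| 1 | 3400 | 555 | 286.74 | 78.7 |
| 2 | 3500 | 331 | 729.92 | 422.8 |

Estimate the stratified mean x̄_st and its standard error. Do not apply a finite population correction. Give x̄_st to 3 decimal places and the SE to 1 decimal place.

x̄_st ≈ 511.541, SE ≈ 11.9

x̄_st = Σ W_h x̄_h = (3400·286.74 + 3500·729.92)/6900 = 511.54145
V̂(x̄_st) = Σ W_h² s_h²/n_h, with W_h = N_h/N and N = 6900:
  stratum 1: (3400/6900)²·78.7²/555 = 2.70967
  stratum 2: (3500/6900)²·422.8²/331 = 138.957
V̂(x̄_st) = 141.666
SE(x̄_st) = √141.666 = 11.9024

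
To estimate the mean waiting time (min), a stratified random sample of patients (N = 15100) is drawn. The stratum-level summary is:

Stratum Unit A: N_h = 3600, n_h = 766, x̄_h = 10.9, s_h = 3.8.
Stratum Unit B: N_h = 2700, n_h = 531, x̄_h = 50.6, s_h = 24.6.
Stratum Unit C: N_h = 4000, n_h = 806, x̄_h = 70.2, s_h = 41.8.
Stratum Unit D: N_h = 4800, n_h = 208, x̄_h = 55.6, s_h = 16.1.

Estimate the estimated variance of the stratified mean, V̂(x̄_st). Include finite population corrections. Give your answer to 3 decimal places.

V̂(x̄_st) ≈ 0.272

V̂(x̄_st) = Σ W_h² (1 − n_h/N_h) s_h²/n_h, with W_h = N_h/N and N = 15100:
  stratum Unit A: (3600/15100)²·(1 − 766/3600)·3.8²/766 = 0.000843503
  stratum Unit B: (2700/15100)²·(1 − 531/2700)·24.6²/531 = 0.0292715
  stratum Unit C: (4000/15100)²·(1 − 806/4000)·41.8²/806 = 0.121467
  stratum Unit D: (4800/15100)²·(1 − 208/4800)·16.1²/208 = 0.12047
V̂(x̄_st) = 0.272052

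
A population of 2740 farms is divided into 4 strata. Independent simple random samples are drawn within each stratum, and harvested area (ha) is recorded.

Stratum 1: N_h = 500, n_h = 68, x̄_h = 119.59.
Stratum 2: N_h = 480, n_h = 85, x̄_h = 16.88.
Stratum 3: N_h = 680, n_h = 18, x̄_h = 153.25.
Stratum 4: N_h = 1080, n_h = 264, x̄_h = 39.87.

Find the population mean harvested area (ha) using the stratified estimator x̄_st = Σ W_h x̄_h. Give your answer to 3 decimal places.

N = Σ N_h = 2740. Stratum weights W_h = N_h/N.
x̄_st = (500·119.59 + 480·16.88 + 680·153.25 + 1080·39.87) / 2740 = 78.52810

x̄_st ≈ 78.528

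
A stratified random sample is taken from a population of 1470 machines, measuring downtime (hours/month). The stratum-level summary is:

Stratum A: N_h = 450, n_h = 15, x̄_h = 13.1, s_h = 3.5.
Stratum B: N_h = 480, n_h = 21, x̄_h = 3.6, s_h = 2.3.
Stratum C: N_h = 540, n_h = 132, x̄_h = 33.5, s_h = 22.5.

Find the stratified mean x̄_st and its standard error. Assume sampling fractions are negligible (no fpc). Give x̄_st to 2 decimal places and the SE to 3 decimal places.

x̄_st ≈ 17.49, SE ≈ 0.788

x̄_st = Σ W_h x̄_h = (450·13.1 + 480·3.6 + 540·33.5)/1470 = 17.49184
V̂(x̄_st) = Σ W_h² s_h²/n_h, with W_h = N_h/N and N = 1470:
  stratum A: (450/1470)²·3.5²/15 = 0.0765306
  stratum B: (480/1470)²·2.3²/21 = 0.0268587
  stratum C: (540/1470)²·22.5²/132 = 0.51754
V̂(x̄_st) = 0.620929
SE(x̄_st) = √0.620929 = 0.787991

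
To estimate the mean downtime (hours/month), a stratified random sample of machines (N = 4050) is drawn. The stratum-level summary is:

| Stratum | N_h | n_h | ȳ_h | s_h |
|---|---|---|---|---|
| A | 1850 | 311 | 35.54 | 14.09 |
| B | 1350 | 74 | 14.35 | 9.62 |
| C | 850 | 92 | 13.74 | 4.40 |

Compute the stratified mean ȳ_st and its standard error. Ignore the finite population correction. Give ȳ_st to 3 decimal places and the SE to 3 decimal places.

ȳ_st = Σ W_h ȳ_h = (1850·35.54 + 1350·14.35 + 850·13.74)/4050 = 23.90136
V̂(ȳ_st) = Σ W_h² s_h²/n_h, with W_h = N_h/N and N = 4050:
  stratum A: (1850/4050)²·14.09²/311 = 0.133197
  stratum B: (1350/4050)²·9.62²/74 = 0.138956
  stratum C: (850/4050)²·4.40²/92 = 0.00926927
V̂(ȳ_st) = 0.281422
SE(ȳ_st) = √0.281422 = 0.530492

ȳ_st ≈ 23.901, SE ≈ 0.530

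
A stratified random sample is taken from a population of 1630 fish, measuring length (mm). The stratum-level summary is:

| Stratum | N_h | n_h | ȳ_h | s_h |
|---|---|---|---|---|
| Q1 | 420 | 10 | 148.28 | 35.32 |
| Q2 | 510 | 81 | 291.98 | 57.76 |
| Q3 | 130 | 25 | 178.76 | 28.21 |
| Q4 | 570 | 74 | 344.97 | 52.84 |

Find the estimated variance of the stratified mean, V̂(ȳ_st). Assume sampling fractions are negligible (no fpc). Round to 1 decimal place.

V̂(ȳ_st) ≈ 17.1

V̂(ȳ_st) = Σ W_h² s_h²/n_h, with W_h = N_h/N and N = 1630:
  stratum Q1: (420/1630)²·35.32²/10 = 8.28256
  stratum Q2: (510/1630)²·57.76²/81 = 4.03213
  stratum Q3: (130/1630)²·28.21²/25 = 0.202478
  stratum Q4: (570/1630)²·52.84²/74 = 4.6139
V̂(ȳ_st) = 17.1311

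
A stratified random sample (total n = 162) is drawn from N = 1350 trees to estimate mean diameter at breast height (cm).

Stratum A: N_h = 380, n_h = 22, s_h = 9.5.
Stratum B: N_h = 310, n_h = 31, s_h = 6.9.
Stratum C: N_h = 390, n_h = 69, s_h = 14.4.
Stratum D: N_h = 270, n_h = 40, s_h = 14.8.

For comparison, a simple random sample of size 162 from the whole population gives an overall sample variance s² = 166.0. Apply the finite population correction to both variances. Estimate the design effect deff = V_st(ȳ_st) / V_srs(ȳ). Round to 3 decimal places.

deff ≈ 0.856

V̂(ȳ_st) = Σ W_h² (1 − n_h/N_h) s_h²/n_h, with W_h = N_h/N and N = 1350:
  stratum A: (380/1350)²·(1 − 22/380)·9.5²/22 = 0.306213
  stratum B: (310/1350)²·(1 − 31/310)·6.9²/31 = 0.0728844
  stratum C: (390/1350)²·(1 − 69/390)·14.4²/69 = 0.206432
  stratum D: (270/1350)²·(1 − 40/270)·14.8²/40 = 0.18659
V_st = 0.77212
V_srs = (1 − 162/1350)·166.0/162 = 0.901728
deff = V_st / V_srs = 0.77212/0.901728 = 0.8563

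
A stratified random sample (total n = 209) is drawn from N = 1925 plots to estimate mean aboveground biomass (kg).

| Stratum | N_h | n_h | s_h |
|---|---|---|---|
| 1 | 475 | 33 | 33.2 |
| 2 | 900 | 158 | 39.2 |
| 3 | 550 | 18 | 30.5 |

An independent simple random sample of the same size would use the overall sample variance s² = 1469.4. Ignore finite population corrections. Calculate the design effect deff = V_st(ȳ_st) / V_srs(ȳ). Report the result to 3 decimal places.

deff ≈ 1.192

V̂(ȳ_st) = Σ W_h² s_h²/n_h, with W_h = N_h/N and N = 1925:
  stratum 1: (475/1925)²·33.2²/33 = 2.03371
  stratum 2: (900/1925)²·39.2²/158 = 2.12588
  stratum 3: (550/1925)²·30.5²/18 = 4.21882
V_st = 8.37841
V_srs = s²/n = 1469.4/209 = 7.03062
deff = V_st / V_srs = 8.37841/7.03062 = 1.1917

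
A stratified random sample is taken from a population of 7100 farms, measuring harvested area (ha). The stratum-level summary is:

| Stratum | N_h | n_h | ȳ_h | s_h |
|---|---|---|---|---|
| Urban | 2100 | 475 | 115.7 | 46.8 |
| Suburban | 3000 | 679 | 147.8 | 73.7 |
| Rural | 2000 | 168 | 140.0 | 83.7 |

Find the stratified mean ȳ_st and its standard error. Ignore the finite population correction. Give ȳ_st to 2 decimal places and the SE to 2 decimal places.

ȳ_st ≈ 136.11, SE ≈ 2.27

ȳ_st = Σ W_h ȳ_h = (2100·115.7 + 3000·147.8 + 2000·140.0)/7100 = 136.10845
V̂(ȳ_st) = Σ W_h² s_h²/n_h, with W_h = N_h/N and N = 7100:
  stratum Urban: (2100/7100)²·46.8²/475 = 0.403385
  stratum Suburban: (3000/7100)²·73.7²/679 = 1.42821
  stratum Rural: (2000/7100)²·83.7²/168 = 3.30891
V̂(ȳ_st) = 5.1405
SE(ȳ_st) = √5.1405 = 2.26727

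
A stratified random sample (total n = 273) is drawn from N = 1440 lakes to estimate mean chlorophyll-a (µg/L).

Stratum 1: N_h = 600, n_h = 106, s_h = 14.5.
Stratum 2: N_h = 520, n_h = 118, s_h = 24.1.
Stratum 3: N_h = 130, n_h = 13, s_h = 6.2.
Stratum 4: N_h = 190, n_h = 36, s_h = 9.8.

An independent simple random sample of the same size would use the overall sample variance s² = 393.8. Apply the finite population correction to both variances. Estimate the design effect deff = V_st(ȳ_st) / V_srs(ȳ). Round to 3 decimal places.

deff ≈ 0.718

V̂(ȳ_st) = Σ W_h² (1 − n_h/N_h) s_h²/n_h, with W_h = N_h/N and N = 1440:
  stratum 1: (600/1440)²·(1 − 106/600)·14.5²/106 = 0.28352
  stratum 2: (520/1440)²·(1 − 118/520)·24.1²/118 = 0.4962
  stratum 3: (130/1440)²·(1 − 13/130)·6.2²/13 = 0.0216892
  stratum 4: (190/1440)²·(1 − 36/190)·9.8²/36 = 0.0376443
V_st = 0.839053
V_srs = (1 − 273/1440)·393.8/273 = 1.16902
deff = V_st / V_srs = 0.839053/1.16902 = 0.7177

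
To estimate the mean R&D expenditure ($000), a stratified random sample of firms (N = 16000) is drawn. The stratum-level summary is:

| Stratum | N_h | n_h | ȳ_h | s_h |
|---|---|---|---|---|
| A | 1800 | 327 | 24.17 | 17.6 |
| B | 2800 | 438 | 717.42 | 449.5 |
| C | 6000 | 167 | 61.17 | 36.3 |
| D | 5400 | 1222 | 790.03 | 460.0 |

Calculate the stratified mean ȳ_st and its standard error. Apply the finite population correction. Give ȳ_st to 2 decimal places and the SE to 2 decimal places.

ȳ_st ≈ 417.84, SE ≈ 5.32

ȳ_st = Σ W_h ȳ_h = (1800·24.17 + 2800·717.42 + 6000·61.17 + 5400·790.03)/16000 = 417.84150
V̂(ȳ_st) = Σ W_h² (1 − n_h/N_h) s_h²/n_h, with W_h = N_h/N and N = 16000:
  stratum A: (1800/16000)²·(1 − 327/1800)·17.6²/327 = 0.00981099
  stratum B: (2800/16000)²·(1 − 438/2800)·449.5²/438 = 11.9174
  stratum C: (6000/16000)²·(1 − 167/6000)·36.3²/167 = 1.0787
  stratum D: (5400/16000)²·(1 − 1222/5400)·460.0²/1222 = 15.2604
V̂(ȳ_st) = 28.2664
SE(ȳ_st) = √28.2664 = 5.31661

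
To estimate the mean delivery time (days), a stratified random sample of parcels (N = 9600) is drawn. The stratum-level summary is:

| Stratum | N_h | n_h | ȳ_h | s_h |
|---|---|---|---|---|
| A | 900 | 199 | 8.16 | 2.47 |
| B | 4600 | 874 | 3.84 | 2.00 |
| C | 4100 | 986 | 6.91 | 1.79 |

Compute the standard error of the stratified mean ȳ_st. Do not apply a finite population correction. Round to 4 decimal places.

V̂(ȳ_st) = Σ W_h² s_h²/n_h, with W_h = N_h/N and N = 9600:
  stratum A: (900/9600)²·2.47²/199 = 0.000269453
  stratum B: (4600/9600)²·2.00²/874 = 0.0010508
  stratum C: (4100/9600)²·1.79²/986 = 0.000592727
V̂(ȳ_st) = 0.00191298
SE(ȳ_st) = √0.00191298 = 0.0437377

SE(ȳ_st) ≈ 0.0437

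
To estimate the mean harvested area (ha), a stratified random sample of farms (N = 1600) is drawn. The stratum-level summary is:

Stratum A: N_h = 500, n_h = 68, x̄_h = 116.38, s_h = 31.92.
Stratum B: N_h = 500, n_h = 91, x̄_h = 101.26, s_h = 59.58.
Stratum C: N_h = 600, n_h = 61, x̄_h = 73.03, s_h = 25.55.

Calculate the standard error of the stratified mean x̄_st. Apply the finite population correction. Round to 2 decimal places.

SE(x̄_st) ≈ 2.39

V̂(x̄_st) = Σ W_h² (1 − n_h/N_h) s_h²/n_h, with W_h = N_h/N and N = 1600:
  stratum A: (500/1600)²·(1 − 68/500)·31.92²/68 = 1.26424
  stratum B: (500/1600)²·(1 − 91/500)·59.58²/91 = 3.11611
  stratum C: (600/1600)²·(1 − 61/600)·25.55²/61 = 1.35192
V̂(x̄_st) = 5.73228
SE(x̄_st) = √5.73228 = 2.39422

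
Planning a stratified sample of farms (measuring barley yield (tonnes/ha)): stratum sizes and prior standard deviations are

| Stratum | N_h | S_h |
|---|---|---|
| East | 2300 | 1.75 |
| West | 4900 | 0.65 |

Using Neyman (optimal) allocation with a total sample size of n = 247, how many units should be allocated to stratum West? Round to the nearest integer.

109

Neyman allocation: n_h = n · N_h S_h / Σ N_i S_i, with n = 247.
  stratum East: N_h·S_h = 2300·1.75 = 4025.00
  stratum West: N_h·S_h = 4900·0.65 = 3185.00
Σ N_h S_h = 7210.00
n for stratum West = 247·3185.00/7210.00 = 109.112 → 109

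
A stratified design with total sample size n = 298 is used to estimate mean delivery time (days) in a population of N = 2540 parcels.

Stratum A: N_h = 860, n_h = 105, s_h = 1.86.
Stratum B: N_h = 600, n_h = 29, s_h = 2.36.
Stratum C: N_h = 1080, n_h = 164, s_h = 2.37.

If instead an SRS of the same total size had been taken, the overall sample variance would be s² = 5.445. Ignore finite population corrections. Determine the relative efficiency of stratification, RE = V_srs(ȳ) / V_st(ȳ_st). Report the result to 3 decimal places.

RE ≈ 0.883

V̂(ȳ_st) = Σ W_h² s_h²/n_h, with W_h = N_h/N and N = 2540:
  stratum A: (860/2540)²·1.86²/105 = 0.00377717
  stratum B: (600/2540)²·2.36²/29 = 0.0107167
  stratum C: (1080/2540)²·2.37²/164 = 0.00619203
V_st = 0.0206859
V_srs = s²/n = 5.445/298 = 0.0182718
Relative efficiency = V_srs / V_st = 0.0182718/0.0206859 = 0.8833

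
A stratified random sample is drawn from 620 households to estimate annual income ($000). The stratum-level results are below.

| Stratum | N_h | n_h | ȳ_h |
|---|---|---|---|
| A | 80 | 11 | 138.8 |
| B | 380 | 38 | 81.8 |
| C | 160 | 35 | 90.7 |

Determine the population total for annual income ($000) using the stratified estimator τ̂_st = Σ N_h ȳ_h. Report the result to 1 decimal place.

τ̂_st ≈ 56700.0

τ̂_st = Σ N_h ȳ_h = 80·138.8 + 380·81.8 + 160·90.7 = 56700.0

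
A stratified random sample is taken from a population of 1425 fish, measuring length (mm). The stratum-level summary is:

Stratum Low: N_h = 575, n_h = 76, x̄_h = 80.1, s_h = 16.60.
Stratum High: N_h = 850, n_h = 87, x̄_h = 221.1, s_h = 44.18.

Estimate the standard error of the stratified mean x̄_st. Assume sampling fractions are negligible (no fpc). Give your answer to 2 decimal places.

SE(x̄_st) ≈ 2.93

V̂(x̄_st) = Σ W_h² s_h²/n_h, with W_h = N_h/N and N = 1425:
  stratum Low: (575/1425)²·16.60²/76 = 0.590349
  stratum High: (850/1425)²·44.18²/87 = 7.98253
V̂(x̄_st) = 8.57287
SE(x̄_st) = √8.57287 = 2.92795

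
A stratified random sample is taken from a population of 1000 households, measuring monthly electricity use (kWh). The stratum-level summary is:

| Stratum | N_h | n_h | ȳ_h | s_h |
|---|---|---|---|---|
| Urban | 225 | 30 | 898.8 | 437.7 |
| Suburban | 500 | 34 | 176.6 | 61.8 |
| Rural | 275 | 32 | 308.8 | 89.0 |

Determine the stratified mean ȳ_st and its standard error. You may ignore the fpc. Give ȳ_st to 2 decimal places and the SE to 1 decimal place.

ȳ_st ≈ 375.45, SE ≈ 19.2

ȳ_st = Σ W_h ȳ_h = (225·898.8 + 500·176.6 + 275·308.8)/1000 = 375.45000
V̂(ȳ_st) = Σ W_h² s_h²/n_h, with W_h = N_h/N and N = 1000:
  stratum Urban: (225/1000)²·437.7²/30 = 323.293
  stratum Suburban: (500/1000)²·61.8²/34 = 28.0826
  stratum Rural: (275/1000)²·89.0²/32 = 18.7196
V̂(ȳ_st) = 370.096
SE(ȳ_st) = √370.096 = 19.2379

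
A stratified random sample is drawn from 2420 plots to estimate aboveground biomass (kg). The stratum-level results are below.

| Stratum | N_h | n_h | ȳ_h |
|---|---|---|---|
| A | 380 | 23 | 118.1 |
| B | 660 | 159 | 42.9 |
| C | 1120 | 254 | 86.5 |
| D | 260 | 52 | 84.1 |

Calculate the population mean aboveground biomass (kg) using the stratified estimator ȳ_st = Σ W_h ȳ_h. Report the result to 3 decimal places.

N = Σ N_h = 2420. Stratum weights W_h = N_h/N.
ȳ_st = (380·118.1 + 660·42.9 + 1120·86.5 + 260·84.1) / 2420 = 79.31322

ȳ_st ≈ 79.313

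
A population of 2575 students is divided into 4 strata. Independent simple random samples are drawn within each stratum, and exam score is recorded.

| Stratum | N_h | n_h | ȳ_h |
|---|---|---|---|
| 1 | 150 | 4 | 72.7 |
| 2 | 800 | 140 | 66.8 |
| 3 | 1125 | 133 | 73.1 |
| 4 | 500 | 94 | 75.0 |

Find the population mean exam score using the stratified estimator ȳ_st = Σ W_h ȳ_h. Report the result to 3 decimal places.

N = Σ N_h = 2575. Stratum weights W_h = N_h/N.
ȳ_st = (150·72.7 + 800·66.8 + 1125·73.1 + 500·75.0) / 2575 = 71.48835

ȳ_st ≈ 71.488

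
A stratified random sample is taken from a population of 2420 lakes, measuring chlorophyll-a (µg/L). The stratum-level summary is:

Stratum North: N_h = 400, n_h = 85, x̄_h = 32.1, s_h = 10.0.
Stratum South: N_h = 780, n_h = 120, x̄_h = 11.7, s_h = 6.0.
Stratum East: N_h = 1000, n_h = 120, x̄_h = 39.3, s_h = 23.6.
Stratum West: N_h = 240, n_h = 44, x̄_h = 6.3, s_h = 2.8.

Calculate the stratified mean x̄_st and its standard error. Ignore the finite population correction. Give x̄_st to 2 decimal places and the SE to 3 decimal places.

x̄_st = Σ W_h x̄_h = (400·32.1 + 780·11.7 + 1000·39.3 + 240·6.3)/2420 = 25.94132
V̂(x̄_st) = Σ W_h² s_h²/n_h, with W_h = N_h/N and N = 2420:
  stratum North: (400/2420)²·10.0²/85 = 0.0321418
  stratum South: (780/2420)²·6.0²/120 = 0.0311659
  stratum East: (1000/2420)²·23.6²/120 = 0.792523
  stratum West: (240/2420)²·2.8²/44 = 0.00175249
V̂(x̄_st) = 0.857583
SE(x̄_st) = √0.857583 = 0.926058

x̄_st ≈ 25.94, SE ≈ 0.926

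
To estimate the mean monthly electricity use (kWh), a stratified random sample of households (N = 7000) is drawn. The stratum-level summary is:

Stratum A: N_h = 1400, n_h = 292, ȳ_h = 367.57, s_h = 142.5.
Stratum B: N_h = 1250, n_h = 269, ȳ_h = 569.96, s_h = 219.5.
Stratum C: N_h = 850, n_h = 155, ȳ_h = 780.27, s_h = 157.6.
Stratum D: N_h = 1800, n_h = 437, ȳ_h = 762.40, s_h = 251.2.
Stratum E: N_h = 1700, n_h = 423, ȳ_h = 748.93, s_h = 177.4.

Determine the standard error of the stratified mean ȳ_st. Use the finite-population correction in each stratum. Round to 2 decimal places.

V̂(ȳ_st) = Σ W_h² (1 − n_h/N_h) s_h²/n_h, with W_h = N_h/N and N = 7000:
  stratum A: (1400/7000)²·(1 − 292/1400)·142.5²/292 = 2.2015
  stratum B: (1250/7000)²·(1 − 269/1250)·219.5²/269 = 4.48229
  stratum C: (850/7000)²·(1 − 155/850)·157.6²/155 = 1.93192
  stratum D: (1800/7000)²·(1 − 437/1800)·251.2²/437 = 7.22986
  stratum E: (1700/7000)²·(1 − 423/1700)·177.4²/423 = 3.29618
V̂(ȳ_st) = 19.1417
SE(ȳ_st) = √19.1417 = 4.37513

SE(ȳ_st) ≈ 4.38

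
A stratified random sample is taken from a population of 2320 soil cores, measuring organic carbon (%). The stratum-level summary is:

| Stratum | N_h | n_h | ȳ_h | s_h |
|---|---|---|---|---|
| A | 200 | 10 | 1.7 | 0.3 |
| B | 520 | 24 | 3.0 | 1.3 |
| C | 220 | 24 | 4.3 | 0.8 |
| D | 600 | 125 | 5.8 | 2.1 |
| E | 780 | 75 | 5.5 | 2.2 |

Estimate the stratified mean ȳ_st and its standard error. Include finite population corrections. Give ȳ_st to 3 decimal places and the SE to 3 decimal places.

ȳ_st = Σ W_h ȳ_h = (200·1.7 + 520·3.0 + 220·4.3 + 600·5.8 + 780·5.5)/2320 = 4.57586
V̂(ȳ_st) = Σ W_h² (1 − n_h/N_h) s_h²/n_h, with W_h = N_h/N and N = 2320:
  stratum A: (200/2320)²·(1 − 10/200)·0.3²/10 = 6.35404e-05
  stratum B: (520/2320)²·(1 − 24/520)·1.3²/24 = 0.00337431
  stratum C: (220/2320)²·(1 − 24/220)·0.8²/24 = 0.000213635
  stratum D: (600/2320)²·(1 − 125/600)·2.1²/125 = 0.00186809
  stratum E: (780/2320)²·(1 − 75/780)·2.2²/75 = 0.00659313
V̂(ȳ_st) = 0.0121127
SE(ȳ_st) = √0.0121127 = 0.110058

ȳ_st ≈ 4.576, SE ≈ 0.110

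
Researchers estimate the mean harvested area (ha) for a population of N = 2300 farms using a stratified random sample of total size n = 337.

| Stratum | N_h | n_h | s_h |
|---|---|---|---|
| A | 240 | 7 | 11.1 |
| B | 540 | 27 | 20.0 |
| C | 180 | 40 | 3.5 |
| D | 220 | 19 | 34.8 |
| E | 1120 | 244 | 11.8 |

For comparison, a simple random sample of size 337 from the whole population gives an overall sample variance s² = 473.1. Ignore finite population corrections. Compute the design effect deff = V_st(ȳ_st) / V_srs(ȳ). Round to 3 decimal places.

V̂(ȳ_st) = Σ W_h² s_h²/n_h, with W_h = N_h/N and N = 2300:
  stratum A: (240/2300)²·11.1²/7 = 0.191653
  stratum B: (540/2300)²·20.0²/27 = 0.816635
  stratum C: (180/2300)²·3.5²/40 = 0.00187571
  stratum D: (220/2300)²·34.8²/19 = 0.583169
  stratum E: (1120/2300)²·11.8²/244 = 0.135318
V_st = 1.72865
V_srs = s²/n = 473.1/337 = 1.40386
deff = V_st / V_srs = 1.72865/1.40386 = 1.2314

deff ≈ 1.231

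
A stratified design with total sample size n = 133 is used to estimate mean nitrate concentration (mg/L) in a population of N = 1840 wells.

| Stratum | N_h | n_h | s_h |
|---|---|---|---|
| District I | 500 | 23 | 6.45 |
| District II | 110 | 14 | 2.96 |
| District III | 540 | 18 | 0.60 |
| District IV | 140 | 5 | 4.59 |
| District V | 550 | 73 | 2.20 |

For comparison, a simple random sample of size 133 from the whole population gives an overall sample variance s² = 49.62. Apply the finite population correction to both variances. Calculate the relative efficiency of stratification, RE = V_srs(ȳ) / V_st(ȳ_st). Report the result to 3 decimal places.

RE ≈ 2.167

V̂(ȳ_st) = Σ W_h² (1 − n_h/N_h) s_h²/n_h, with W_h = N_h/N and N = 1840:
  stratum District I: (500/1840)²·(1 − 23/500)·6.45²/23 = 0.127422
  stratum District II: (110/1840)²·(1 − 14/110)·2.96²/14 = 0.00195202
  stratum District III: (540/1840)²·(1 − 18/540)·0.60²/18 = 0.00166517
  stratum District IV: (140/1840)²·(1 − 5/140)·4.59²/5 = 0.0235224
  stratum District V: (550/1840)²·(1 − 73/550)·2.20²/73 = 0.00513769
V_st = 0.159699
V_srs = (1 − 133/1840)·49.62/133 = 0.346115
Relative efficiency = V_srs / V_st = 0.346115/0.159699 = 2.1673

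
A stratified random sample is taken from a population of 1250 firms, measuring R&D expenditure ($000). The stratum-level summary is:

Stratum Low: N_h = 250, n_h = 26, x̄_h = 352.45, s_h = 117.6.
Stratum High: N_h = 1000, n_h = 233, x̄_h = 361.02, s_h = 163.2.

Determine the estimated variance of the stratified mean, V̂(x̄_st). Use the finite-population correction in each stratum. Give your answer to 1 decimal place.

V̂(x̄_st) = Σ W_h² (1 − n_h/N_h) s_h²/n_h, with W_h = N_h/N and N = 1250:
  stratum Low: (250/1250)²·(1 − 26/250)·117.6²/26 = 19.0638
  stratum High: (1000/1250)²·(1 − 233/1000)·163.2²/233 = 56.1125
V̂(x̄_st) = 75.1763

V̂(x̄_st) ≈ 75.2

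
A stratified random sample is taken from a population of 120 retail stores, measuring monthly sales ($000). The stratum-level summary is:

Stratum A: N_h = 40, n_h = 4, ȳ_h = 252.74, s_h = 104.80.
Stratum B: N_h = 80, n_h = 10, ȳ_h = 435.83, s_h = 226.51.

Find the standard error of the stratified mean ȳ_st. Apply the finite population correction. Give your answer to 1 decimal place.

V̂(ȳ_st) = Σ W_h² (1 − n_h/N_h) s_h²/n_h, with W_h = N_h/N and N = 120:
  stratum A: (40/120)²·(1 − 4/40)·104.80²/4 = 274.576
  stratum B: (80/120)²·(1 − 10/80)·226.51²/10 = 1995.26
V̂(ȳ_st) = 2269.84
SE(ȳ_st) = √2269.84 = 47.6428

SE(ȳ_st) ≈ 47.6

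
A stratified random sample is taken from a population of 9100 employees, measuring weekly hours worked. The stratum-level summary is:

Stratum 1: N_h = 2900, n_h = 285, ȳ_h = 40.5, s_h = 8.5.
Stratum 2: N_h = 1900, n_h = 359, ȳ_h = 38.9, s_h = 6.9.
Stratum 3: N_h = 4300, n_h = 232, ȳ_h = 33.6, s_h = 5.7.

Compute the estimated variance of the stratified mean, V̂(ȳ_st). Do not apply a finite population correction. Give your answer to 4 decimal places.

V̂(ȳ_st) = Σ W_h² s_h²/n_h, with W_h = N_h/N and N = 9100:
  stratum 1: (2900/9100)²·8.5²/285 = 0.0257458
  stratum 2: (1900/9100)²·6.9²/359 = 0.00578134
  stratum 3: (4300/9100)²·5.7²/232 = 0.0312691
V̂(ȳ_st) = 0.0627963

V̂(ȳ_st) ≈ 0.0628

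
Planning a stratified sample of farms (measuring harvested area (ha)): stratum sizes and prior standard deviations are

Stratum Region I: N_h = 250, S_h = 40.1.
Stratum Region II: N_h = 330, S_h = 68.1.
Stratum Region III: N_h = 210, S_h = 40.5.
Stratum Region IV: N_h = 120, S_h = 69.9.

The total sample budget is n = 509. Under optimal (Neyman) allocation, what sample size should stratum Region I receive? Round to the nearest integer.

Neyman allocation: n_h = n · N_h S_h / Σ N_i S_i, with n = 509.
  stratum Region I: N_h·S_h = 250·40.1 = 10025.00
  stratum Region II: N_h·S_h = 330·68.1 = 22473.00
  stratum Region III: N_h·S_h = 210·40.5 = 8505.00
  stratum Region IV: N_h·S_h = 120·69.9 = 8388.00
Σ N_h S_h = 49391.00
n for stratum Region I = 509·10025.00/49391.00 = 103.313 → 103

103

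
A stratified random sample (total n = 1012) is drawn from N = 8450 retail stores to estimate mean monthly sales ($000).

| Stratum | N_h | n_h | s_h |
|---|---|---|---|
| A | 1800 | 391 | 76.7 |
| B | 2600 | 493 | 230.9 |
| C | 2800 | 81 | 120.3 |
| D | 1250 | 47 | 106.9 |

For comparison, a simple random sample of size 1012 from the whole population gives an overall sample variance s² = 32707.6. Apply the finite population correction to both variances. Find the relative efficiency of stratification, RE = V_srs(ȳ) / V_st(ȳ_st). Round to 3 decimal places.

V̂(ȳ_st) = Σ W_h² (1 − n_h/N_h) s_h²/n_h, with W_h = N_h/N and N = 8450:
  stratum A: (1800/8450)²·(1 − 391/1800)·76.7²/391 = 0.534422
  stratum B: (2600/8450)²·(1 − 493/2600)·230.9²/493 = 8.29708
  stratum C: (2800/8450)²·(1 − 81/2800)·120.3²/81 = 19.0502
  stratum D: (1250/8450)²·(1 − 47/1250)·106.9²/47 = 5.12059
V_st = 33.0023
V_srs = (1 − 1012/8450)·32707.6/1012 = 28.449
Relative efficiency = V_srs / V_st = 28.449/33.0023 = 0.8620

RE ≈ 0.862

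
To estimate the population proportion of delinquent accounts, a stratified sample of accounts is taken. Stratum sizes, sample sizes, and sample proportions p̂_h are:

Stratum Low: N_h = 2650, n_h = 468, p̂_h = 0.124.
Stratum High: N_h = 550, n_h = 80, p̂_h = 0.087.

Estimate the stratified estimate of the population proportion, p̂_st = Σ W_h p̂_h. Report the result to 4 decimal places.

N = 3200; stratum weights W_h = N_h/N.
p̂_st = Σ W_h p̂_h = (2650·0.124 + 550·0.087)/3200 = 0.11764

p̂_st ≈ 0.1176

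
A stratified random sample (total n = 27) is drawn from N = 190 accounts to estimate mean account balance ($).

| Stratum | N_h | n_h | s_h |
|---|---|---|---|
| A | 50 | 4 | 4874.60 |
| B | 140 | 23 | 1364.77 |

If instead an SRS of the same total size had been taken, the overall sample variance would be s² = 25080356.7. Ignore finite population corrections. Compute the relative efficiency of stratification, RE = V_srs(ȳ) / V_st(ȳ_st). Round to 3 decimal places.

RE ≈ 2.040

V̂(ȳ_st) = Σ W_h² s_h²/n_h, with W_h = N_h/N and N = 190:
  stratum A: (50/190)²·4874.60²/4 = 411387
  stratum B: (140/190)²·1364.77²/23 = 43968.3
V_st = 455356
V_srs = s²/n = 25080356.7/27 = 928902
Relative efficiency = V_srs / V_st = 928902/455356 = 2.0399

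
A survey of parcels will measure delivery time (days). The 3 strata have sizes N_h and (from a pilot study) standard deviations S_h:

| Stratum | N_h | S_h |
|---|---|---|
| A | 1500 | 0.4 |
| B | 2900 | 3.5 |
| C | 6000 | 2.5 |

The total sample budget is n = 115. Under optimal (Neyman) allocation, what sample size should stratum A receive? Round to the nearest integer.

3

Neyman allocation: n_h = n · N_h S_h / Σ N_i S_i, with n = 115.
  stratum A: N_h·S_h = 1500·0.4 = 600.00
  stratum B: N_h·S_h = 2900·3.5 = 10150.00
  stratum C: N_h·S_h = 6000·2.5 = 15000.00
Σ N_h S_h = 25750.00
n for stratum A = 115·600.00/25750.00 = 2.680 → 3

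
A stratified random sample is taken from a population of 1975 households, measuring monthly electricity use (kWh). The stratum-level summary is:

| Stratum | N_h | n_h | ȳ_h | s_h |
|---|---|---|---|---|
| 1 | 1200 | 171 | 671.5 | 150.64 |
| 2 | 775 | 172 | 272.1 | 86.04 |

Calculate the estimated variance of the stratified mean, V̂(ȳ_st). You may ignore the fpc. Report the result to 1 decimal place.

V̂(ȳ_st) ≈ 55.6

V̂(ȳ_st) = Σ W_h² s_h²/n_h, with W_h = N_h/N and N = 1975:
  stratum 1: (1200/1975)²·150.64²/171 = 48.9906
  stratum 2: (775/1975)²·86.04²/172 = 6.62738
V̂(ȳ_st) = 55.618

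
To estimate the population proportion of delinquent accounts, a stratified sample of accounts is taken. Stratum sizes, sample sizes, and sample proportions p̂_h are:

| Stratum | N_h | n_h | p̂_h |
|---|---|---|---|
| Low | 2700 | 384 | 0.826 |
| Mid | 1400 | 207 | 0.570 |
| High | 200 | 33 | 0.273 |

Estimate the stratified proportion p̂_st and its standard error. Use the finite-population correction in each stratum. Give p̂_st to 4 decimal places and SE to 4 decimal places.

p̂_st ≈ 0.7169, SE ≈ 0.0157

N = 4300; stratum weights W_h = N_h/N.
p̂_st = Σ W_h p̂_h = (2700·0.826 + 1400·0.570 + 200·0.273)/4300 = 0.71693
V̂(p̂_st) = Σ W_h² (1 − n_h/N_h) p̂_h(1−p̂_h)/(n_h−1):
  stratum Low: (2700/4300)²·(1 − 384/2700)·0.826·0.174/383 = 0.00012691
  stratum Mid: (1400/4300)²·(1 − 207/1400)·0.570·0.430/206 = 0.000107475
  stratum High: (200/4300)²·(1 − 33/200)·0.273·0.727/32 = 1.12036e-05
V̂(p̂_st) = 0.000245589; SE = √V̂ = 0.0156713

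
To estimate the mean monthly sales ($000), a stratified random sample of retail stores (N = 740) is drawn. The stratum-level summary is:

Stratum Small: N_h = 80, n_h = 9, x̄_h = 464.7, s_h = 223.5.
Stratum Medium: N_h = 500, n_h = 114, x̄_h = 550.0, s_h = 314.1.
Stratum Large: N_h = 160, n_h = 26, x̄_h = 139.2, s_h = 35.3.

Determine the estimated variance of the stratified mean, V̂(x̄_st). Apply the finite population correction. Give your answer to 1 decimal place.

V̂(x̄_st) = Σ W_h² (1 − n_h/N_h) s_h²/n_h, with W_h = N_h/N and N = 740:
  stratum Small: (80/740)²·(1 − 9/80)·223.5²/9 = 57.5702
  stratum Medium: (500/740)²·(1 − 114/500)·314.1²/114 = 305.018
  stratum Large: (160/740)²·(1 − 26/160)·35.3²/26 = 1.87645
V̂(x̄_st) = 364.464

V̂(x̄_st) ≈ 364.5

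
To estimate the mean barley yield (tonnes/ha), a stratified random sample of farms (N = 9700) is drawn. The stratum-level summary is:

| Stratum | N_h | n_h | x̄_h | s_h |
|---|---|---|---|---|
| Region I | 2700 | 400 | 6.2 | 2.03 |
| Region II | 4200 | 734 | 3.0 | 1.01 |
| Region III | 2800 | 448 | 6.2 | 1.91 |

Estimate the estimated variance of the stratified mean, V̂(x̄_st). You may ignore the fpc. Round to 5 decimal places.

V̂(x̄_st) = Σ W_h² s_h²/n_h, with W_h = N_h/N and N = 9700:
  stratum Region I: (2700/9700)²·2.03²/400 = 0.000798208
  stratum Region II: (4200/9700)²·1.01²/734 = 0.000260556
  stratum Region III: (2800/9700)²·1.91²/448 = 0.000678518
V̂(x̄_st) = 0.00173728

V̂(x̄_st) ≈ 0.00174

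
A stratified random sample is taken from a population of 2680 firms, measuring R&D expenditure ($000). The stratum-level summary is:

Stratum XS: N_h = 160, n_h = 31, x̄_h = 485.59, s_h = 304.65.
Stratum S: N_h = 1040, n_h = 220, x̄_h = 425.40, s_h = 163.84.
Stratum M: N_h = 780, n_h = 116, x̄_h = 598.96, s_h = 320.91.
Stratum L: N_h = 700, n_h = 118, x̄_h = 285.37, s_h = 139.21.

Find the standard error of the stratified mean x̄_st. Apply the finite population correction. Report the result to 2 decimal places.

V̂(x̄_st) = Σ W_h² (1 − n_h/N_h) s_h²/n_h, with W_h = N_h/N and N = 2680:
  stratum XS: (160/2680)²·(1 − 31/160)·304.65²/31 = 8.60361
  stratum S: (1040/2680)²·(1 − 220/1040)·163.84²/220 = 14.4875
  stratum M: (780/2680)²·(1 − 116/780)·320.91²/116 = 64.0179
  stratum L: (700/2680)²·(1 − 118/700)·139.21²/118 = 9.31559
V̂(x̄_st) = 96.4247
SE(x̄_st) = √96.4247 = 9.81961

SE(x̄_st) ≈ 9.82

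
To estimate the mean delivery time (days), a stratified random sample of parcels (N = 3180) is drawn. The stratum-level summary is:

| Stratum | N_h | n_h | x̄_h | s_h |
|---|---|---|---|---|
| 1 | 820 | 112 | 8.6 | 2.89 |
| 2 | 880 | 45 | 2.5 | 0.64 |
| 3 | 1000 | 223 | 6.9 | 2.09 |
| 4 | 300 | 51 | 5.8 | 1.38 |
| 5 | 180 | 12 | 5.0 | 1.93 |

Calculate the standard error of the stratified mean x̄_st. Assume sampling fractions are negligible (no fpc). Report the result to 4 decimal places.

SE(x̄_st) ≈ 0.0944

V̂(x̄_st) = Σ W_h² s_h²/n_h, with W_h = N_h/N and N = 3180:
  stratum 1: (820/3180)²·2.89²/112 = 0.00495851
  stratum 2: (880/3180)²·0.64²/45 = 0.000697041
  stratum 3: (1000/3180)²·2.09²/223 = 0.00193702
  stratum 4: (300/3180)²·1.38²/51 = 0.000332335
  stratum 5: (180/3180)²·1.93²/12 = 0.000994544
V̂(x̄_st) = 0.00891945
SE(x̄_st) = √0.00891945 = 0.0944428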